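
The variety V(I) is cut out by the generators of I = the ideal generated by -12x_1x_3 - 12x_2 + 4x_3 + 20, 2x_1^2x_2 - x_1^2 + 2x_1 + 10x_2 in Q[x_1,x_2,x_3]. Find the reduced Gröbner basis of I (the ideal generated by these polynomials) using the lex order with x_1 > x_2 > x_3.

f_1 = -12x_1x_3 - 12x_2 + 4x_3 + 20, LT = x_1x_3.
f_2 = 2x_1^2x_2 - x_1^2 + 2x_1 + 10x_2, LT = x_1^2x_2.

S(f_1,f_2): lcm = x_1^2x_2x_3. S = 1/2x_1^2x_3 + x_1x_2^2 - 1/3x_1x_2x_3 - 5/3x_1x_2 - x_1x_3 - 5x_2x_3.
  reduce S modulo (f_1, f_2):
  remainder x_1x_2^2 - 13/6x_1x_2 + 5/6x_1 + 1/3x_2^2 - 46/9x_2x_3 + 5/18x_2 - 5/18x_3 - 25/18 ≠ 0; add g_3 = x_1x_2^2 - 13/6x_1x_2 + 5/6x_1 + 1/3x_2^2 - 46/9x_2x_3 + 5/18x_2 - 5/18x_3 - 25/18 to the basis.

S(f_1,g_3): lcm = x_1x_2^2x_3. S = 13/6x_1x_2x_3 - 5/6x_1x_3 + x_2^3 - 2/3x_2^2x_3 - 5/3x_2^2 + 46/9x_2x_3^2 - 5/18x_2x_3 + 5/18x_3^2 + 25/18x_3.
  reduce S modulo (f_1, f_2, g_3):
  remainder x_2^3 - 2/3x_2^2x_3 - 23/6x_2^2 + 46/9x_2x_3^2 + 4/9x_2x_3 + 40/9x_2 + 5/18x_3^2 + 10/9x_3 - 25/18 ≠ 0; add g_4 = x_2^3 - 2/3x_2^2x_3 - 23/6x_2^2 + 46/9x_2x_3^2 + 4/9x_2x_3 + 40/9x_2 + 5/18x_3^2 + 10/9x_3 - 25/18 to the basis.

The other S-polynomials (S(f_2,g_3), S(f_1,g_4), S(f_2,g_4), S(g_3,g_4)) all reduce to 0 modulo the current basis, so we have a Gröbner basis.

G = {x_1^2x_2 - 1/2x_1^2 + x_1 + 5x_2, x_1x_2^2 - 13/6x_1x_2 + 5/6x_1 + 1/3x_2^2 - 46/9x_2x_3 + 5/18x_2 - 5/18x_3 - 25/18, x_1x_3 + x_2 - 1/3x_3 - 5/3, x_2^3 - 2/3x_2^2x_3 - 23/6x_2^2 + 46/9x_2x_3^2 + 4/9x_2x_3 + 40/9x_2 + 5/18x_3^2 + 10/9x_3 - 25/18}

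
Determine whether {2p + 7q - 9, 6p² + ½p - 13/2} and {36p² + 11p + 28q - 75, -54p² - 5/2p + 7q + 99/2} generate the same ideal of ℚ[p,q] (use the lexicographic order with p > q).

Yes, the ideals are equal.

For a fixed monomial order, each ideal has a unique reduced Gröbner basis; comparing bases decides equality.
Buchberger on the first generating set:
f_1 = 2p + 7q - 9, LT = p.
f_2 = 6p² + ½p - 13/2, LT = p².

S(f_1,f_2): lcm = p². S = 7/2pq - 55/12p + 13/12.
  leading term pq: subtract (7/4q)·f_1 from 7/2pq - 55/12p + 13/12 → -55/12p - 49/4q² + 63/4q + 13/12
  leading term p: subtract (-55/24)·f_1 from -55/12p - 49/4q² + 63/4q + 13/12 → -49/4q² + 763/24q - 469/24
  leading term q²: no divisor's leading term divides it; move -49/4q² to the remainder.
  leading term q: no divisor's leading term divides it; move 763/24q to the remainder.
  leading term 1: no divisor's leading term divides it; move -469/24 to the remainder.
  remainder -49/4q² + 763/24q - 469/24 ≠ 0; add g_3 = -49/4q² + 763/24q - 469/24 to the basis.

The other S-polynomials (S(f_1,g_3), S(f_2,g_3)) all reduce to 0 modulo the current basis, so we have a Gröbner basis.
Inter-reduce: drop elements whose leading term is divisible by another's, tail-reduce, and make monic.
Reduced Gröbner basis: {p + 7/2q - 9/2, q² - 109/42q + 67/42}.

Buchberger on the second generating set:
h_1 = 36p² + 11p + 28q - 75, LT = p².
h_2 = -54p² - 5/2p + 7q + 99/2, LT = p².

S(h_1,h_2): lcm = p². S = 7/27p + 49/54q - 7/6.
  leading term p: no divisor's leading term divides it; move 7/27p to the remainder.
  leading term q: no divisor's leading term divides it; move 49/54q to the remainder.
  leading term 1: no divisor's leading term divides it; move -7/6 to the remainder.
  remainder 7/27p + 49/54q - 7/6 ≠ 0; add k_3 = 7/27p + 49/54q - 7/6 to the basis.

S(h_1,k_3): lcm = p². S = -7/2pq + 173/36p + 7/9q - 25/12.
  leading term pq: subtract (-27/2q)·k_3 from -7/2pq + 173/36p + 7/9q - 25/12 → 173/36p + 49/4q² - 539/36q - 25/12
  leading term p: subtract (519/28)·k_3 from 173/36p + 49/4q² - 539/36q - 25/12 → 49/4q² - 763/24q + 469/24
  leading term q²: no divisor's leading term divides it; move 49/4q² to the remainder.
  leading term q: no divisor's leading term divides it; move -763/24q to the remainder.
  leading term 1: no divisor's leading term divides it; move 469/24 to the remainder.
  remainder 49/4q² - 763/24q + 469/24 ≠ 0; add k_4 = 49/4q² - 763/24q + 469/24 to the basis.

The other S-polynomials (S(h_2,k_3), S(h_1,k_4), S(h_2,k_4), S(k_3,k_4)) all reduce to 0 modulo the current basis, so we have a Gröbner basis.
Inter-reduce: drop elements whose leading term is divisible by another's, tail-reduce, and make monic.
Reduced Gröbner basis: {p + 7/2q - 9/2, q² - 109/42q + 67/42}.

These coincide, so the ideals are equal.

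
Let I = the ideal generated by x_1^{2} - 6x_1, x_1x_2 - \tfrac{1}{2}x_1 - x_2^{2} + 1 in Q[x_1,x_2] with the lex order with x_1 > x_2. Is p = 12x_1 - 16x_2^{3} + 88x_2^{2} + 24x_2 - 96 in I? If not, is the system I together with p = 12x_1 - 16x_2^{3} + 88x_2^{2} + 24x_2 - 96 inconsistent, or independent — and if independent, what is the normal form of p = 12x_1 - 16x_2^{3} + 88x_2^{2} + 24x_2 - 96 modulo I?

12x_1 - 16x_2^{3} + 88x_2^{2} + 24x_2 - 96 is independent of I; its normal form modulo I is 8x_2 - 8.

First compute the reduced Gröbner basis of I by Buchberger's algorithm.
f_1 = x_1^{2} - 6x_1, LT = x_1^{2}.
f_2 = x_1x_2 - \tfrac{1}{2}x_1 - x_2^{2} + 1, LT = x_1x_2.

S(f_1,f_2): lcm = x_1^{2}x_2. S = \tfrac{1}{2}x_1^{2} + x_1x_2^{2} - 6x_1x_2 - x_1.
  reduce S modulo (f_1, f_2):
  remainder -\tfrac{3}{4}x_1 + x_2^{3} - \tfrac{11}{2}x_2^{2} - x_2 + \tfrac{11}{2} ≠ 0; add h_3 = -\tfrac{3}{4}x_1 + x_2^{3} - \tfrac{11}{2}x_2^{2} - x_2 + \tfrac{11}{2} to the basis.

S(f_1,h_3): lcm = x_1^{2}. S = \tfrac{4}{3}x_1x_2^{3} - \tfrac{22}{3}x_1x_2^{2} - \tfrac{4}{3}x_1x_2 + \tfrac{4}{3}x_1.
  reduce S modulo (f_1, f_2, h_3):
  remainder \tfrac{4}{3}x_2^{4} - 8x_2^{3} + \tfrac{4}{3}x_2^{2} + 8x_2 - \tfrac{8}{3} ≠ 0; add h_4 = \tfrac{4}{3}x_2^{4} - 8x_2^{3} + \tfrac{4}{3}x_2^{2} + 8x_2 - \tfrac{8}{3} to the basis.

The other S-polynomials (S(f_2,h_3), S(f_1,h_4), S(f_2,h_4), S(h_3,h_4)) all reduce to 0 modulo the current basis, so we have a Gröbner basis.
Inter-reduce: drop elements whose leading term is divisible by another's, tail-reduce, and make monic.
Reduced Gröbner basis: {x_1 - \tfrac{4}{3}x_2^{3} + \tfrac{22}{3}x_2^{2} + \tfrac{4}{3}x_2 - \tfrac{22}{3}, x_2^{4} - 6x_2^{3} + x_2^{2} + 6x_2 - 2}.
Label its elements g_1 = x_1 - \tfrac{4}{3}x_2^{3} + \tfrac{22}{3}x_2^{2} + \tfrac{4}{3}x_2 - \tfrac{22}{3}, g_2 = x_2^{4} - 6x_2^{3} + x_2^{2} + 6x_2 - 2.

Reduce p = 12x_1 - 16x_2^{3} + 88x_2^{2} + 24x_2 - 96 modulo G:
  leading term x_1: subtract (12)·g_1 from 12x_1 - 16x_2^{3} + 88x_2^{2} + 24x_2 - 96 → 8x_2 - 8
  leading term x_2: no divisor's leading term divides it; move 8x_2 to the remainder.
  leading term 1: no divisor's leading term divides it; move -8 to the remainder.
  normal form = 8x_2 - 8.
The normal form is nonzero, so p ∉ I. Since p minus its normal form lies in I, I + (p) = I + (r) where r = 8x_2 - 8; decide whether this ideal is the whole ring.
Run Buchberger on G together with r (pairs among the g_i already reduce to 0 since G is a Gröbner basis):
g_1 = x_1 - \tfrac{4}{3}x_2^{3} + \tfrac{22}{3}x_2^{2} + \tfrac{4}{3}x_2 - \tfrac{22}{3}, LT = x_1.
g_2 = x_2^{4} - 6x_2^{3} + x_2^{2} + 6x_2 - 2, LT = x_2^{4}.
r = 8x_2 - 8, LT = x_2.

The S-polynomials (S(g_1,g_2), S(g_1,r), S(g_2,r)) all reduce to 0 modulo the current basis, so we have a Gröbner basis.
Inter-reduce: drop elements whose leading term is divisible by another's, tail-reduce, and make monic.
Reduced Gröbner basis: {x_1, x_2 - 1}.
The reduced Gröbner basis of I + (p) is {x_1, x_2 - 1} ≠ {1}, a proper ideal, so the enlarged system stays consistent: p is independent of I, with normal form 8x_2 - 8.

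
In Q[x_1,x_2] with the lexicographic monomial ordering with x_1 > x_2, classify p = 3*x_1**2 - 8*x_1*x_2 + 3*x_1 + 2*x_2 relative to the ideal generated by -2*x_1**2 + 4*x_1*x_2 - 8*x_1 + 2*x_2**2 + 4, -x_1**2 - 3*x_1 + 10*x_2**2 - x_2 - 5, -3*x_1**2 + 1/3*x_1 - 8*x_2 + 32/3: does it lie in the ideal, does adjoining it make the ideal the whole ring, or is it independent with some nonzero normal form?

3*x_1**2 - 8*x_1*x_2 + 3*x_1 + 2*x_2 lies in I (it reduces to 0).

First compute the reduced Gröbner basis of I by Buchberger's algorithm.
f_1 = -2*x_1**2 + 4*x_1*x_2 - 8*x_1 + 2*x_2**2 + 4, LT = x_1**2.
f_2 = -x_1**2 - 3*x_1 + 10*x_2**2 - x_2 - 5, LT = x_1**2.
f_3 = -3*x_1**2 + 1/3*x_1 - 8*x_2 + 32/3, LT = x_1**2.

S(f_1,f_2): lcm = x_1**2. S = -2*x_1*x_2 + x_1 + 9*x_2**2 - x_2 - 7.
  leading term x_1*x_2: no divisor's leading term divides it; move -2*x_1*x_2 to the remainder.
  leading term x_1: no divisor's leading term divides it; move x_1 to the remainder.
  leading term x_2**2: no divisor's leading term divides it; move 9*x_2**2 to the remainder.
  leading term x_2: no divisor's leading term divides it; move -x_2 to the remainder.
  leading term 1: no divisor's leading term divides it; move -7 to the remainder.
  remainder -2*x_1*x_2 + x_1 + 9*x_2**2 - x_2 - 7 ≠ 0; add h_4 = -2*x_1*x_2 + x_1 + 9*x_2**2 - x_2 - 7 to the basis.

S(f_1,f_3): lcm = x_1**2. S = -2*x_1*x_2 + 37/9*x_1 - x_2**2 - 8/3*x_2 + 14/9.
  leading term x_1*x_2: subtract (1)·h_4 from -2*x_1*x_2 + 37/9*x_1 - x_2**2 - 8/3*x_2 + 14/9 → 28/9*x_1 - 10*x_2**2 - 5/3*x_2 + 77/9
  leading term x_1: no divisor's leading term divides it; move 28/9*x_1 to the remainder.
  leading term x_2**2: no divisor's leading term divides it; move -10*x_2**2 to the remainder.
  leading term x_2: no divisor's leading term divides it; move -5/3*x_2 to the remainder.
  leading term 1: no divisor's leading term divides it; move 77/9 to the remainder.
  remainder 28/9*x_1 - 10*x_2**2 - 5/3*x_2 + 77/9 ≠ 0; add h_5 = 28/9*x_1 - 10*x_2**2 - 5/3*x_2 + 77/9 to the basis.

S(f_1,h_4): lcm = x_1**2*x_2. S = 1/2*x_1**2 + 5/2*x_1*x_2**2 + 7/2*x_1*x_2 - 7/2*x_1 - x_2**3 - 2*x_2.
  leading term x_1**2: subtract (-1/4)·f_1 from 1/2*x_1**2 + 5/2*x_1*x_2**2 + 7/2*x_1*x_2 - 7/2*x_1 - x_2**3 - 2*x_2 → 5/2*x_1*x_2**2 + 9/2*x_1*x_2 - 11/2*x_1 - x_2**3 + 1/2*x_2**2 - 2*x_2 + 1
  leading term x_1*x_2**2: subtract (-5/4*x_2)·h_4 from 5/2*x_1*x_2**2 + 9/2*x_1*x_2 - 11/2*x_1 - x_2**3 + 1/2*x_2**2 - 2*x_2 + 1 → 23/4*x_1*x_2 - 11/2*x_1 + 41/4*x_2**3 - 3/4*x_2**2 - 43/4*x_2 + 1
  leading term x_1*x_2: subtract (-23/8)·h_4 from 23/4*x_1*x_2 - 11/2*x_1 + 41/4*x_2**3 - 3/4*x_2**2 - 43/4*x_2 + 1 → -21/8*x_1 + 41/4*x_2**3 + 201/8*x_2**2 - 109/8*x_2 - 153/8
  leading term x_1: subtract (-27/32)·h_5 from -21/8*x_1 + 41/4*x_2**3 + 201/8*x_2**2 - 109/8*x_2 - 153/8 → 41/4*x_2**3 + 267/16*x_2**2 - 481/32*x_2 - 381/32
  leading term x_2**3: no divisor's leading term divides it; move 41/4*x_2**3 to the remainder.
  leading term x_2**2: no divisor's leading term divides it; move 267/16*x_2**2 to the remainder.
  leading term x_2: no divisor's leading term divides it; move -481/32*x_2 to the remainder.
  leading term 1: no divisor's leading term divides it; move -381/32 to the remainder.
  remainder 41/4*x_2**3 + 267/16*x_2**2 - 481/32*x_2 - 381/32 ≠ 0; add h_6 = 41/4*x_2**3 + 267/16*x_2**2 - 481/32*x_2 - 381/32 to the basis.

S(f_3,h_4): lcm = x_1**2*x_2. S = 1/2*x_1**2 + 9/2*x_1*x_2**2 - 11/18*x_1*x_2 - 7/2*x_1 + 8/3*x_2**2 - 32/9*x_2.
  leading term x_1**2: subtract (-1/4)·f_1 from 1/2*x_1**2 + 9/2*x_1*x_2**2 - 11/18*x_1*x_2 - 7/2*x_1 + 8/3*x_2**2 - 32/9*x_2 → 9/2*x_1*x_2**2 + 7/18*x_1*x_2 - 11/2*x_1 + 19/6*x_2**2 - 32/9*x_2 + 1
  leading term x_1*x_2**2: subtract (-9/4*x_2)·h_4 from 9/2*x_1*x_2**2 + 7/18*x_1*x_2 - 11/2*x_1 + 19/6*x_2**2 - 32/9*x_2 + 1 → 95/36*x_1*x_2 - 11/2*x_1 + 81/4*x_2**3 + 11/12*x_2**2 - 695/36*x_2 + 1
  leading term x_1*x_2: subtract (-95/72)·h_4 from 95/36*x_1*x_2 - 11/2*x_1 + 81/4*x_2**3 + 11/12*x_2**2 - 695/36*x_2 + 1 → -301/72*x_1 + 81/4*x_2**3 + 307/24*x_2**2 - 165/8*x_2 - 593/72
  leading term x_1: subtract (-43/32)·h_5 from -301/72*x_1 + 81/4*x_2**3 + 307/24*x_2**2 - 165/8*x_2 - 593/72 → 81/4*x_2**3 - 31/48*x_2**2 - 2195/96*x_2 + 313/96
  leading term x_2**3: subtract (81/41)·h_6 from 81/4*x_2**3 - 31/48*x_2**2 - 2195/96*x_2 + 313/96 → -8269/246*x_2**2 + 3361/492*x_2 + 13177/492
  leading term x_2**2: no divisor's leading term divides it; move -8269/246*x_2**2 to the remainder.
  leading term x_2: no divisor's leading term divides it; move 3361/492*x_2 to the remainder.
  leading term 1: no divisor's leading term divides it; move 13177/492 to the remainder.
  remainder -8269/246*x_2**2 + 3361/492*x_2 + 13177/492 ≠ 0; add h_7 = -8269/246*x_2**2 + 3361/492*x_2 + 13177/492 to the basis.

S(f_1,h_5): lcm = x_1**2. S = 45/14*x_1*x_2**2 - 41/28*x_1*x_2 + 5/4*x_1 - x_2**2 - 2.
  leading term x_1*x_2**2: subtract (-45/28*x_2)·h_4 from 45/14*x_1*x_2**2 - 41/28*x_1*x_2 + 5/4*x_1 - x_2**2 - 2 → 1/7*x_1*x_2 + 5/4*x_1 + 405/28*x_2**3 - 73/28*x_2**2 - 45/4*x_2 - 2
  leading term x_1*x_2: subtract (-1/14)·h_4 from 1/7*x_1*x_2 + 5/4*x_1 + 405/28*x_2**3 - 73/28*x_2**2 - 45/4*x_2 - 2 → 37/28*x_1 + 405/28*x_2**3 - 55/28*x_2**2 - 317/28*x_2 - 5/2
  leading term x_1: subtract (333/784)·h_5 from 37/28*x_1 + 405/28*x_2**3 - 55/28*x_2**2 - 317/28*x_2 - 5/2 → 405/28*x_2**3 + 895/392*x_2**2 - 8321/784*x_2 - 687/112
  leading term x_2**3: subtract (405/287)·h_6 from 405/28*x_2**3 + 895/392*x_2**2 - 8321/784*x_2 - 687/112 → -683555/32144*x_2**2 + 681313/64288*x_2 + 97971/9184
  leading term x_2**2: subtract (2050665/3241448)·h_7 from -683555/32144*x_2**2 + 681313/64288*x_2 + 97971/9184 → 40687181/6482896*x_2 - 40687181/6482896
  leading term x_2: no divisor's leading term divides it; move 40687181/6482896*x_2 to the remainder.
  leading term 1: no divisor's leading term divides it; move -40687181/6482896 to the remainder.
  remainder 40687181/6482896*x_2 - 40687181/6482896 ≠ 0; add h_8 = 40687181/6482896*x_2 - 40687181/6482896 to the basis.

The other S-polynomials (S(f_2,f_3), S(f_2,h_4), S(f_2,h_5), S(f_3,h_5), S(h_4,h_5), S(f_1,h_6), S(f_2,h_6), S(f_3,h_6), S(h_4,h_6), S(h_5,h_6), S(f_1,h_7), S(f_2,h_7), S(f_3,h_7), S(h_4,h_7), S(h_5,h_7), S(h_6,h_7), S(f_1,h_8), S(f_2,h_8), S(f_3,h_8), S(h_4,h_8), S(h_5,h_8), S(h_6,h_8), S(h_7,h_8)) all reduce to 0 modulo the current basis, so we have a Gröbner basis.
Inter-reduce: drop elements whose leading term is divisible by another's, tail-reduce, and make monic.
Reduced Gröbner basis: {x_1 - 1, x_2 - 1}.
Label its elements g_1 = x_1 - 1, g_2 = x_2 - 1.

Reduce p = 3*x_1**2 - 8*x_1*x_2 + 3*x_1 + 2*x_2 modulo G:
  leading term x_1**2: subtract (3*x_1)·g_1 from 3*x_1**2 - 8*x_1*x_2 + 3*x_1 + 2*x_2 → -8*x_1*x_2 + 6*x_1 + 2*x_2
  leading term x_1*x_2: subtract (-8*x_2)·g_1 from -8*x_1*x_2 + 6*x_1 + 2*x_2 → 6*x_1 - 6*x_2
  leading term x_1: subtract (6)·g_1 from 6*x_1 - 6*x_2 → -6*x_2 + 6
  leading term x_2: subtract (-6)·g_2 from -6*x_2 + 6 → 0
  normal form = 0.
Since the normal form is 0, p ∈ I.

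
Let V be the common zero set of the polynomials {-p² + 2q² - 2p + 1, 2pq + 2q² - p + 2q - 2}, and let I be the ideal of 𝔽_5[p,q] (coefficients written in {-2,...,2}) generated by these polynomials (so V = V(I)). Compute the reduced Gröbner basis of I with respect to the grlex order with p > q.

G = {q³ + q² + p - 1, p² - 2q² + 2p - 1, pq + q² + 2p + q - 1}

f_1 = -p² + 2q² - 2p + 1, LT = p².
f_2 = 2pq + 2q² - p + 2q - 2, LT = pq.

S(f_1,f_2): lcm = p²q. S = -pq² - 2q³ - 2p² + pq + p - q.
  reduce S modulo (f_1, f_2):
  remainder -q³ - q² - p + 1 ≠ 0; add g_3 = -q³ - q² - p + 1 to the basis.

The other S-polynomials (S(f_1,g_3), S(f_2,g_3)) all reduce to 0 modulo the current basis, so we have a Gröbner basis.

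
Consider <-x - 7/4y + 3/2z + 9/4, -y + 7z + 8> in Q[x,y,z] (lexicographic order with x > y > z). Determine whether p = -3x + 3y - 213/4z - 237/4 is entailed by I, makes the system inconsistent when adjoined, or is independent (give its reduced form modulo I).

-3x + 3y - 213/4z - 237/4 lies in I (it reduces to 0).

First compute the reduced Gröbner basis of I by Buchberger's algorithm.
f_1 = -x - 7/4y + 3/2z + 9/4, LT = x.
f_2 = -y + 7z + 8, LT = y.

The S-polynomials (S(f_1,f_2)) all reduce to 0 modulo the current basis, so we have a Gröbner basis.
Inter-reduce: drop elements whose leading term is divisible by another's, tail-reduce, and make monic.
Reduced Gröbner basis: {x + 43/4z + 47/4, y - 7z - 8}.
Label its elements g_1 = x + 43/4z + 47/4, g_2 = y - 7z - 8.

Reduce p = -3x + 3y - 213/4z - 237/4 modulo G:
  leading term x: subtract (-3)·g_1 from -3x + 3y - 213/4z - 237/4 → 3y - 21z - 24
  leading term y: subtract (3)·g_2 from 3y - 21z - 24 → 0
  normal form = 0.
Since the normal form is 0, p ∈ I.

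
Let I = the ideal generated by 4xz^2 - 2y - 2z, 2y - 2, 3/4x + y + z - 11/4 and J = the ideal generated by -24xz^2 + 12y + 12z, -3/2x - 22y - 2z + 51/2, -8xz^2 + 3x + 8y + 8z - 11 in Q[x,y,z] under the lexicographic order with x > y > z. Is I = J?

Yes, the ideals are equal.

Equality of ideals is decidable: compute both reduced Gröbner bases (unique for the ordering) and check whether they agree.
Buchberger on the first generating set:
f_1 = 4xz^2 - 2y - 2z, LT = xz^2.
f_2 = 2y - 2, LT = y.
f_3 = 3/4x + y + z - 11/4, LT = x.

S(f_1,f_3): lcm = xz^2. S = -4/3yz^2 - 1/2y - 4/3z^3 + 11/3z^2 - 1/2z.
  leading term yz^2: subtract (-2/3z^2)·f_2 from -4/3yz^2 - 1/2y - 4/3z^3 + 11/3z^2 - 1/2z → -1/2y - 4/3z^3 + 7/3z^2 - 1/2z
  leading term y: subtract (-1/4)·f_2 from -1/2y - 4/3z^3 + 7/3z^2 - 1/2z → -4/3z^3 + 7/3z^2 - 1/2z - 1/2
  leading term z^3: no divisor's leading term divides it; move -4/3z^3 to the remainder.
  leading term z^2: no divisor's leading term divides it; move 7/3z^2 to the remainder.
  leading term z: no divisor's leading term divides it; move -1/2z to the remainder.
  leading term 1: no divisor's leading term divides it; move -1/2 to the remainder.
  remainder -4/3z^3 + 7/3z^2 - 1/2z - 1/2 ≠ 0; add g_4 = -4/3z^3 + 7/3z^2 - 1/2z - 1/2 to the basis.

The other S-polynomials (S(f_1,f_2), S(f_2,f_3), S(f_1,g_4), S(f_2,g_4), S(f_3,g_4)) all reduce to 0 modulo the current basis, so we have a Gröbner basis.
Inter-reduce: drop elements whose leading term is divisible by another's, tail-reduce, and make monic.
Reduced Gröbner basis: {x + 4/3z - 7/3, y - 1, z^3 - 7/4z^2 + 3/8z + 3/8}.

Buchberger on the second generating set:
h_1 = -24xz^2 + 12y + 12z, LT = xz^2.
h_2 = -3/2x - 22y - 2z + 51/2, LT = x.
h_3 = -8xz^2 + 3x + 8y + 8z - 11, LT = xz^2.

S(h_1,h_2): lcm = xz^2. S = -44/3yz^2 - 1/2y - 4/3z^3 + 17z^2 - 1/2z.
  leading term yz^2: no divisor's leading term divides it; move -44/3yz^2 to the remainder.
  leading term y: no divisor's leading term divides it; move -1/2y to the remainder.
  leading term z^3: no divisor's leading term divides it; move -4/3z^3 to the remainder.
  leading term z^2: no divisor's leading term divides it; move 17z^2 to the remainder.
  leading term z: no divisor's leading term divides it; move -1/2z to the remainder.
  remainder -44/3yz^2 - 1/2y - 4/3z^3 + 17z^2 - 1/2z ≠ 0; add k_4 = -44/3yz^2 - 1/2y - 4/3z^3 + 17z^2 - 1/2z to the basis.

S(h_1,h_3): lcm = xz^2. S = 3/8x + 1/2y + 1/2z - 11/8.
  leading term x: subtract (-1/4)·h_2 from 3/8x + 1/2y + 1/2z - 11/8 → -5y + 5
  leading term y: no divisor's leading term divides it; move -5y to the remainder.
  leading term 1: no divisor's leading term divides it; move 5 to the remainder.
  remainder -5y + 5 ≠ 0; add k_5 = -5y + 5 to the basis.

S(k_4,k_5): lcm = yz^2. S = 3/88y + 1/11z^3 - 7/44z^2 + 3/88z.
  leading term y: subtract (-3/440)·k_5 from 3/88y + 1/11z^3 - 7/44z^2 + 3/88z → 1/11z^3 - 7/44z^2 + 3/88z + 3/88
  leading term z^3: no divisor's leading term divides it; move 1/11z^3 to the remainder.
  leading term z^2: no divisor's leading term divides it; move -7/44z^2 to the remainder.
  leading term z: no divisor's leading term divides it; move 3/88z to the remainder.
  leading term 1: no divisor's leading term divides it; move 3/88 to the remainder.
  remainder 1/11z^3 - 7/44z^2 + 3/88z + 3/88 ≠ 0; add k_6 = 1/11z^3 - 7/44z^2 + 3/88z + 3/88 to the basis.

The other S-polynomials (S(h_2,h_3), S(h_1,k_4), S(h_2,k_4), S(h_3,k_4), S(h_1,k_5), S(h_2,k_5), S(h_3,k_5), S(h_1,k_6), S(h_2,k_6), S(h_3,k_6), S(k_4,k_6), S(k_5,k_6)) all reduce to 0 modulo the current basis, so we have a Gröbner basis.
Inter-reduce: drop elements whose leading term is divisible by another's, tail-reduce, and make monic.
Reduced Gröbner basis: {x + 4/3z - 7/3, y - 1, z^3 - 7/4z^2 + 3/8z + 3/8}.

Same reduced basis, so the two generating sets span the same ideal.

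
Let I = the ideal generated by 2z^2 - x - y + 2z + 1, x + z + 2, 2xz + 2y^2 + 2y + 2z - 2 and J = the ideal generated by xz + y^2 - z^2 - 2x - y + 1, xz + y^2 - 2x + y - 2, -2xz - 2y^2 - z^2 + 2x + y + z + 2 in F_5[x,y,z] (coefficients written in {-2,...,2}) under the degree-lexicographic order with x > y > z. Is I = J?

No, the ideals differ.

Equality of ideals is decidable: compute both reduced Gröbner bases (unique for the ordering) and check whether they agree.
Buchberger on the first generating set:
f_1 = 2z^2 - x - y + 2z + 1, LT = z^2.
f_2 = x + z + 2, LT = x.
f_3 = 2xz + 2y^2 + 2y + 2z - 2, LT = xz.

S(f_1,f_3): lcm = xz^2. S = -y^2z + 2x^2 + 2xy + xz - yz - z^2 - 2x + z.
  reduce S modulo (f_1, f_2, f_3):
  remainder -y^2z + 2yz + y - z + 2 ≠ 0; add g_4 = -y^2z + 2yz + y - z + 2 to the basis.

S(f_2,f_3): lcm = xz. S = -y^2 + z^2 - y + z + 1.
  reduce S modulo (f_1, f_2, f_3, g_4):
  remainder -y^2 + 2y + 2z + 2 ≠ 0; add g_5 = -y^2 + 2y + 2z + 2 to the basis.

The other S-polynomials (S(f_1,f_2), S(f_1,g_4), S(f_2,g_4), S(f_3,g_4), S(f_1,g_5), S(f_2,g_5), S(f_3,g_5), S(g_4,g_5)) all reduce to 0 modulo the current basis, so we have a Gröbner basis.
Inter-reduce: drop elements whose leading term is divisible by another's, tail-reduce, and make monic.
Reduced Gröbner basis: {y^2 - 2y - 2z - 2, z^2 + 2y - z - 1, x + z + 2}.

Buchberger on the second generating set:
h_1 = xz + y^2 - z^2 - 2x - y + 1, LT = xz.
h_2 = xz + y^2 - 2x + y - 2, LT = xz.
h_3 = -2xz - 2y^2 - z^2 + 2x + y + z + 2, LT = xz.

S(h_1,h_2): lcm = xz. S = -z^2 - 2y - 2.
  reduce S modulo (h_1, h_2, h_3):
  remainder -z^2 - 2y - 2 ≠ 0; add k_4 = -z^2 - 2y - 2 to the basis.

S(h_1,h_3): lcm = xz. S = z^2 - x + 2y - 2z + 2.
  reduce S modulo (h_1, h_2, h_3, k_4):
  remainder -x - 2z ≠ 0; add k_5 = -x - 2z to the basis.

S(h_1,k_4): lcm = xz^2. S = y^2z - z^3 - 2xy - 2xz - yz - 2x + z.
  reduce S modulo (h_1, h_2, h_3, k_4, k_5):
  remainder y^2z + 2y^2 + 2y + 1 ≠ 0; add k_6 = y^2z + 2y^2 + 2y + 1 to the basis.

S(h_3,k_4): lcm = xz^2. S = y^2z - 2z^3 - 2xy - xz + 2yz + 2z^2 - 2x - z.
  reduce S modulo (h_1, h_2, h_3, k_4, k_5, k_6):
  remainder -y^2 + z - 2 ≠ 0; add k_7 = -y^2 + z - 2 to the basis.

The other S-polynomials (S(h_2,h_3), S(h_2,k_4), S(h_1,k_5), S(h_2,k_5), S(h_3,k_5), S(k_4,k_5), S(h_1,k_6), S(h_2,k_6), S(h_3,k_6), S(k_4,k_6), S(k_5,k_6), S(h_1,k_7), S(h_2,k_7), S(h_3,k_7), S(k_4,k_7), S(k_5,k_7), S(k_6,k_7)) all reduce to 0 modulo the current basis, so we have a Gröbner basis.
Inter-reduce: drop elements whose leading term is divisible by another's, tail-reduce, and make monic.
Reduced Gröbner basis: {y^2 - z + 2, z^2 + 2y + 2, x + 2z}.

Since the reduced bases disagree, the two ideals are not the same.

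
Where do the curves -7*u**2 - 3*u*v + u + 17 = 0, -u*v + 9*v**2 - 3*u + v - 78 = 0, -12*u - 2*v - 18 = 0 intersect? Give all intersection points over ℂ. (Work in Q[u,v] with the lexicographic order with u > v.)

{(-1, -3)}

Compute a lex Gröbner basis by Buchberger's algorithm.
f_1 = -7*u**2 - 3*u*v + u + 17, LT = u**2.
f_2 = -u*v - 3*u + 9*v**2 + v - 78, LT = u*v.
f_3 = -12*u - 2*v - 18, LT = u.

S(f_1,f_2): lcm = u**2*v. S = -3*u**2 + 66/7*u*v**2 + 6/7*u*v - 78*u - 17/7*v.
  leading term u**2: subtract (3/7)·f_1 from -3*u**2 + 66/7*u*v**2 + 6/7*u*v - 78*u - 17/7*v → 66/7*u*v**2 + 15/7*u*v - 549/7*u - 17/7*v - 51/7
  leading term u*v**2: subtract (-66/7*v)·f_2 from 66/7*u*v**2 + 15/7*u*v - 549/7*u - 17/7*v - 51/7 → -183/7*u*v - 549/7*u + 594/7*v**3 + 66/7*v**2 - 5165/7*v - 51/7
  leading term u*v: subtract (183/7)·f_2 from -183/7*u*v - 549/7*u + 594/7*v**3 + 66/7*v**2 - 5165/7*v - 51/7 → 594/7*v**3 - 1581/7*v**2 - 764*v + 14223/7
  leading term v**3: no divisor's leading term divides it; move 594/7*v**3 to the remainder.
  leading term v**2: no divisor's leading term divides it; move -1581/7*v**2 to the remainder.
  leading term v: no divisor's leading term divides it; move -764*v to the remainder.
  leading term 1: no divisor's leading term divides it; move 14223/7 to the remainder.
  remainder 594/7*v**3 - 1581/7*v**2 - 764*v + 14223/7 ≠ 0; add h_4 = 594/7*v**3 - 1581/7*v**2 - 764*v + 14223/7 to the basis.

S(f_1,f_3): lcm = u**2. S = 11/42*u*v - 23/14*u - 17/7.
  leading term u*v: subtract (-11/42)·f_2 from 11/42*u*v - 23/14*u - 17/7 → -17/7*u + 33/14*v**2 + 11/42*v - 160/7
  leading term u: subtract (17/84)·f_3 from -17/7*u + 33/14*v**2 + 11/42*v - 160/7 → 33/14*v**2 + 2/3*v - 269/14
  leading term v**2: no divisor's leading term divides it; move 33/14*v**2 to the remainder.
  leading term v: no divisor's leading term divides it; move 2/3*v to the remainder.
  leading term 1: no divisor's leading term divides it; move -269/14 to the remainder.
  remainder 33/14*v**2 + 2/3*v - 269/14 ≠ 0; add h_5 = 33/14*v**2 + 2/3*v - 269/14 to the basis.

S(f_2,f_3): lcm = u*v. S = 3*u - 55/6*v**2 - 5/2*v + 78.
  leading term u: subtract (-1/4)·f_3 from 3*u - 55/6*v**2 - 5/2*v + 78 → -55/6*v**2 - 3*v + 147/2
  leading term v**2: subtract (-35/9)·h_5 from -55/6*v**2 - 3*v + 147/2 → -11/27*v - 11/9
  leading term v: no divisor's leading term divides it; move -11/27*v to the remainder.
  leading term 1: no divisor's leading term divides it; move -11/9 to the remainder.
  remainder -11/27*v - 11/9 ≠ 0; add h_6 = -11/27*v - 11/9 to the basis.

S(f_1,h_4): leading monomials are coprime, so the S-polynomial reduces to 0 (Buchberger's first criterion).
S(f_2,h_4): lcm = u*v**3. S = 1121/198*u*v**2 + 2674/297*u*v - 431/18*u - 9*v**4 - v**3 + 78*v**2.
  leading term u*v**2: subtract (-1121/198*v)·f_2 from 1121/198*u*v**2 + 2674/297*u*v - 431/18*u - 9*v**4 - v**3 + 78*v**2 → -431/54*u*v - 431/18*u - 9*v**4 + 1099/22*v**3 + 16565/198*v**2 - 14573/33*v
  leading term u*v: subtract (431/54)·f_2 from -431/54*u*v - 431/18*u - 9*v**4 + 1099/22*v**3 + 16565/198*v**2 - 14573/33*v → -9*v**4 + 1099/22*v**3 + 1171/99*v**2 - 267055/594*v + 5603/9
  leading term v**4: subtract (-7/66*v)·h_4 from -9*v**4 + 1099/22*v**3 + 1171/99*v**2 - 267055/594*v + 5603/9 → 26*v**3 - 6851/99*v**2 - 69524/297*v + 5603/9
  leading term v**3: subtract (91/297)·h_4 from 26*v**3 - 6851/99*v**2 - 69524/297*v + 5603/9 → 0
  remainder 0.

S(f_3,h_4): leading monomials are coprime, so the S-polynomial reduces to 0 (Buchberger's first criterion).
S(f_1,h_5): leading monomials are coprime, so the S-polynomial reduces to 0 (Buchberger's first criterion).
S(f_2,h_5): lcm = u*v**2. S = 269/99*u*v + 269/33*u - 9*v**3 - v**2 + 78*v.
  leading term u*v: subtract (-269/99)·f_2 from 269/99*u*v + 269/33*u - 9*v**3 - v**2 + 78*v → -9*v**3 + 258/11*v**2 + 7991/99*v - 6994/33
  leading term v**3: subtract (-7/66)·h_4 from -9*v**3 + 258/11*v**2 + 7991/99*v - 6994/33 → -1/2*v**2 - 31/99*v + 235/66
  leading term v**2: subtract (-7/33)·h_5 from -1/2*v**2 - 31/99*v + 235/66 → -17/99*v - 17/33
  leading term v: subtract (51/121)·h_6 from -17/99*v - 17/33 → 0
  remainder 0.

S(f_3,h_5): leading monomials are coprime, so the S-polynomial reduces to 0 (Buchberger's first criterion).
S(h_4,h_5): lcm = v**3. S = -53/18*v**2 - 23/27*v + 431/18.
  leading term v**2: subtract (-371/297)·h_5 from -53/18*v**2 - 23/27*v + 431/18 → -17/891*v - 17/297
  leading term v: subtract (17/363)·h_6 from -17/891*v - 17/297 → 0
  remainder 0.

S(f_1,h_6): leading monomials are coprime, so the S-polynomial reduces to 0 (Buchberger's first criterion).
S(f_2,h_6): lcm = u*v. S = -9*v**2 - v + 78.
  leading term v**2: subtract (-42/11)·h_5 from -9*v**2 - v + 78 → 17/11*v + 51/11
  leading term v: subtract (-459/121)·h_6 from 17/11*v + 51/11 → 0
  remainder 0.

S(f_3,h_6): leading monomials are coprime, so the S-polynomial reduces to 0 (Buchberger's first criterion).
S(h_4,h_6): lcm = v**3. S = -1121/198*v**2 - 2674/297*v + 431/18.
  leading term v**2: subtract (-7847/3267)·h_5 from -1121/198*v**2 - 2674/297*v + 431/18 → -72548/9801*v - 72548/3267
  leading term v: subtract (72548/3993)·h_6 from -72548/9801*v - 72548/3267 → 0
  remainder 0.

S(h_5,h_6): lcm = v**2. S = -269/99*v - 269/33.
  leading term v: subtract (807/121)·h_6 from -269/99*v - 269/33 → 0
  remainder 0.

Every S-polynomial of the final basis reduces to 0, so we have a Gröbner basis.
Inter-reduce: drop elements whose leading term is divisible by another's, tail-reduce, and make monic.
Reduced Gröbner basis: {u + 1, v + 3}.

Elimination: the polynomial v + 3 lies in the elimination ideal for v, so v ∈ {-3}. For each such v, the remaining basis elements (now univariate) give the rest of the solution.
  v = -3: the earlier basis element becomes u + 1 = 0, giving u = -1 — point (-1, -3).
Check: every point annihilates each of the original generators.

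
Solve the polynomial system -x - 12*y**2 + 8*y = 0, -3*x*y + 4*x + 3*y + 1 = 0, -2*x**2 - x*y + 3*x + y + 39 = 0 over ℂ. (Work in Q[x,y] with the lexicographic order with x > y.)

{(-4, 1)}

Compute a lex Gröbner basis by Buchberger's algorithm.
f_1 = -x - 12*y**2 + 8*y, LT = x.
f_2 = -3*x*y + 4*x + 3*y + 1, LT = x*y.
f_3 = -2*x**2 - x*y + 3*x + y + 39, LT = x**2.

S(f_1,f_2): lcm = x*y. S = 4/3*x + 12*y**3 - 8*y**2 + y + 1/3.
  leading term x: subtract (-4/3)·f_1 from 4/3*x + 12*y**3 - 8*y**2 + y + 1/3 → 12*y**3 - 24*y**2 + 35/3*y + 1/3
  leading term y**3: no divisor's leading term divides it; move 12*y**3 to the remainder.
  leading term y**2: no divisor's leading term divides it; move -24*y**2 to the remainder.
  leading term y: no divisor's leading term divides it; move 35/3*y to the remainder.
  leading term 1: no divisor's leading term divides it; move 1/3 to the remainder.
  remainder 12*y**3 - 24*y**2 + 35/3*y + 1/3 ≠ 0; add h_4 = 12*y**3 - 24*y**2 + 35/3*y + 1/3 to the basis.

S(f_1,f_3): lcm = x**2. S = 12*x*y**2 - 17/2*x*y + 3/2*x + 1/2*y + 39/2.
  leading term x*y**2: subtract (-12*y**2)·f_1 from 12*x*y**2 - 17/2*x*y + 3/2*x + 1/2*y + 39/2 → -17/2*x*y + 3/2*x - 144*y**4 + 96*y**3 + 1/2*y + 39/2
  leading term x*y: subtract (17/2*y)·f_1 from -17/2*x*y + 3/2*x - 144*y**4 + 96*y**3 + 1/2*y + 39/2 → 3/2*x - 144*y**4 + 198*y**3 - 68*y**2 + 1/2*y + 39/2
  leading term x: subtract (-3/2)·f_1 from 3/2*x - 144*y**4 + 198*y**3 - 68*y**2 + 1/2*y + 39/2 → -144*y**4 + 198*y**3 - 86*y**2 + 25/2*y + 39/2
  leading term y**4: subtract (-12*y)·h_4 from -144*y**4 + 198*y**3 - 86*y**2 + 25/2*y + 39/2 → -90*y**3 + 54*y**2 + 33/2*y + 39/2
  leading term y**3: subtract (-15/2)·h_4 from -90*y**3 + 54*y**2 + 33/2*y + 39/2 → -126*y**2 + 104*y + 22
  leading term y**2: no divisor's leading term divides it; move -126*y**2 to the remainder.
  leading term y: no divisor's leading term divides it; move 104*y to the remainder.
  leading term 1: no divisor's leading term divides it; move 22 to the remainder.
  remainder -126*y**2 + 104*y + 22 ≠ 0; add h_5 = -126*y**2 + 104*y + 22 to the basis.

S(f_2,f_3): lcm = x**2*y. S = -4/3*x**2 - 1/2*x*y**2 + 1/2*x*y - 1/3*x + 1/2*y**2 + 39/2*y.
  leading term x**2: subtract (4/3*x)·f_1 from -4/3*x**2 - 1/2*x*y**2 + 1/2*x*y - 1/3*x + 1/2*y**2 + 39/2*y → 31/2*x*y**2 - 61/6*x*y - 1/3*x + 1/2*y**2 + 39/2*y
  leading term x*y**2: subtract (-31/2*y**2)·f_1 from 31/2*x*y**2 - 61/6*x*y - 1/3*x + 1/2*y**2 + 39/2*y → -61/6*x*y - 1/3*x - 186*y**4 + 124*y**3 + 1/2*y**2 + 39/2*y
  leading term x*y: subtract (61/6*y)·f_1 from -61/6*x*y - 1/3*x - 186*y**4 + 124*y**3 + 1/2*y**2 + 39/2*y → -1/3*x - 186*y**4 + 246*y**3 - 485/6*y**2 + 39/2*y
  leading term x: subtract (1/3)·f_1 from -1/3*x - 186*y**4 + 246*y**3 - 485/6*y**2 + 39/2*y → -186*y**4 + 246*y**3 - 461/6*y**2 + 101/6*y
  leading term y**4: subtract (-31/2*y)·h_4 from -186*y**4 + 246*y**3 - 461/6*y**2 + 101/6*y → -126*y**3 + 104*y**2 + 22*y
  leading term y**3: subtract (-21/2)·h_4 from -126*y**3 + 104*y**2 + 22*y → -148*y**2 + 289/2*y + 7/2
  leading term y**2: subtract (74/63)·h_5 from -148*y**2 + 289/2*y + 7/2 → 2815/126*y - 2815/126
  leading term y: no divisor's leading term divides it; move 2815/126*y to the remainder.
  leading term 1: no divisor's leading term divides it; move -2815/126 to the remainder.
  remainder 2815/126*y - 2815/126 ≠ 0; add h_6 = 2815/126*y - 2815/126 to the basis.

S(f_1,h_4): leading monomials are coprime, so the S-polynomial reduces to 0 (Buchberger's first criterion).
S(f_2,h_4): lcm = x*y**3. S = 2/3*x*y**2 - 35/36*x*y - 1/36*x - y**3 - 1/3*y**2.
  leading term x*y**2: subtract (-2/3*y**2)·f_1 from 2/3*x*y**2 - 35/36*x*y - 1/36*x - y**3 - 1/3*y**2 → -35/36*x*y - 1/36*x - 8*y**4 + 13/3*y**3 - 1/3*y**2
  leading term x*y: subtract (35/36*y)·f_1 from -35/36*x*y - 1/36*x - 8*y**4 + 13/3*y**3 - 1/3*y**2 → -1/36*x - 8*y**4 + 16*y**3 - 73/9*y**2
  leading term x: subtract (1/36)·f_1 from -1/36*x - 8*y**4 + 16*y**3 - 73/9*y**2 → -8*y**4 + 16*y**3 - 70/9*y**2 - 2/9*y
  leading term y**4: subtract (-2/3*y)·h_4 from -8*y**4 + 16*y**3 - 70/9*y**2 - 2/9*y → 0
  remainder 0.

S(f_3,h_4): leading monomials are coprime, so the S-polynomial reduces to 0 (Buchberger's first criterion).
S(f_1,h_5): leading monomials are coprime, so the S-polynomial reduces to 0 (Buchberger's first criterion).
S(f_2,h_5): lcm = x*y**2. S = -32/63*x*y + 11/63*x - y**2 - 1/3*y.
  leading term x*y: subtract (32/63*y)·f_1 from -32/63*x*y + 11/63*x - y**2 - 1/3*y → 11/63*x + 128/21*y**3 - 319/63*y**2 - 1/3*y
  leading term x: subtract (-11/63)·f_1 from 11/63*x + 128/21*y**3 - 319/63*y**2 - 1/3*y → 128/21*y**3 - 451/63*y**2 + 67/63*y
  leading term y**3: subtract (32/63)·h_4 from 128/21*y**3 - 451/63*y**2 + 67/63*y → 317/63*y**2 - 919/189*y - 32/189
  leading term y**2: subtract (-317/7938)·h_5 from 317/63*y**2 - 919/189*y - 32/189 → -2815/3969*y + 2815/3969
  leading term y: subtract (-2/63)·h_6 from -2815/3969*y + 2815/3969 → 0
  remainder 0.

S(f_3,h_5): leading monomials are coprime, so the S-polynomial reduces to 0 (Buchberger's first criterion).
S(h_4,h_5): lcm = y**3. S = -74/63*y**2 + 289/252*y + 1/36.
  leading term y**2: subtract (37/3969)·h_5 from -74/63*y**2 + 289/252*y + 1/36 → 2815/15876*y - 2815/15876
  leading term y: subtract (1/126)·h_6 from 2815/15876*y - 2815/15876 → 0
  remainder 0.

S(f_1,h_6): leading monomials are coprime, so the S-polynomial reduces to 0 (Buchberger's first criterion).
S(f_2,h_6): lcm = x*y. S = -1/3*x - y - 1/3.
  leading term x: subtract (1/3)·f_1 from -1/3*x - y - 1/3 → 4*y**2 - 11/3*y - 1/3
  leading term y**2: subtract (-2/63)·h_5 from 4*y**2 - 11/3*y - 1/3 → -23/63*y + 23/63
  leading term y: subtract (-46/2815)·h_6 from -23/63*y + 23/63 → 0
  remainder 0.

S(f_3,h_6): leading monomials are coprime, so the S-polynomial reduces to 0 (Buchberger's first criterion).
S(h_4,h_6): lcm = y**3. S = -y**2 + 35/36*y + 1/36.
  leading term y**2: subtract (1/126)·h_5 from -y**2 + 35/36*y + 1/36 → 37/252*y - 37/252
  leading term y: subtract (37/5630)·h_6 from 37/252*y - 37/252 → 0
  remainder 0.

S(h_5,h_6): lcm = y**2. S = 11/63*y - 11/63.
  leading term y: subtract (22/2815)·h_6 from 11/63*y - 11/63 → 0
  remainder 0.

Every S-polynomial of the final basis reduces to 0, so we have a Gröbner basis.
Inter-reduce: drop elements whose leading term is divisible by another's, tail-reduce, and make monic.
Reduced Gröbner basis: {x + 4, y - 1}.

A lex Gröbner basis eliminates variables successively. Here y - 1 depends only on y, with roots {1}; lifting each root through the earlier basis elements recovers the full solutions.
  y = 1: the earlier basis element becomes x + 4 = 0, giving x = -4 — point (-4, 1).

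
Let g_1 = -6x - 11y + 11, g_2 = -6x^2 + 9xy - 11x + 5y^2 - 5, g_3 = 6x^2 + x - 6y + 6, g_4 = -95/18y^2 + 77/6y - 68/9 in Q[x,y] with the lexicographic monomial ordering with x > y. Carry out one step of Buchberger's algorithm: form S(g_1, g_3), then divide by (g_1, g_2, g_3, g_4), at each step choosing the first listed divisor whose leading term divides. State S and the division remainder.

lcm(LM(g_1), LM(g_3)) = x^2.
S = (lcm/LT(g_1))·g_1 − (lcm/LT(g_3))·g_3 = 11/6xy - 2x + y - 1.
Reduce S modulo (g_1, g_2, g_3, g_4) in that order:
  leading term xy: subtract (-11/36y)·g_1 from 11/6xy - 2x + y - 1 → -2x - 121/36y^2 + 157/36y - 1
  leading term x: subtract (1/3)·g_1 from -2x - 121/36y^2 + 157/36y - 1 → -121/36y^2 + 289/36y - 14/3
  leading term y^2: subtract (121/190)·g_4 from -121/36y^2 + 289/36y - 14/3 → -124/855y + 124/855
  leading term y: no divisor's leading term divides it; move -124/855y to the remainder.
  leading term 1: no divisor's leading term divides it; move 124/855 to the remainder.
The remainder -124/855y + 124/855 is nonzero, so it would be added as the next basis element.

S(g_1, g_3) = 11/6xy - 2x + y - 1; remainder on division = -124/855y + 124/855.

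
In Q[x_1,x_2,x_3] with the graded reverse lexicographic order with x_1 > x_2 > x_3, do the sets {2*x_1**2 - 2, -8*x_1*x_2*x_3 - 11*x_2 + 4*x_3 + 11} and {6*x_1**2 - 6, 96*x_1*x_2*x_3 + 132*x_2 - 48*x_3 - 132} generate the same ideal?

Two ideals are equal iff their reduced Gröbner bases coincide (the reduced basis is unique for a fixed ordering).
Buchberger on the first generating set:
f_1 = 2*x_1**2 - 2, LT = x_1**2.
f_2 = -8*x_1*x_2*x_3 - 11*x_2 + 4*x_3 + 11, LT = x_1*x_2*x_3.

S(f_1,f_2): lcm = x_1**2*x_2*x_3. S = -11/8*x_1*x_2 + 1/2*x_1*x_3 - x_2*x_3 + 11/8*x_1.
  reduce S modulo (f_1, f_2):
  remainder -11/8*x_1*x_2 + 1/2*x_1*x_3 - x_2*x_3 + 11/8*x_1 ≠ 0; add g_3 = -11/8*x_1*x_2 + 1/2*x_1*x_3 - x_2*x_3 + 11/8*x_1 to the basis.

S(f_2,g_3): lcm = x_1*x_2*x_3. S = 4/11*x_1*x_3**2 - 8/11*x_2*x_3**2 + x_1*x_3 + 11/8*x_2 - 1/2*x_3 - 11/8.
  reduce S modulo (f_1, f_2, g_3):
  remainder 4/11*x_1*x_3**2 - 8/11*x_2*x_3**2 + x_1*x_3 + 11/8*x_2 - 1/2*x_3 - 11/8 ≠ 0; add g_4 = 4/11*x_1*x_3**2 - 8/11*x_2*x_3**2 + x_1*x_3 + 11/8*x_2 - 1/2*x_3 - 11/8 to the basis.

S(f_2,g_4): lcm = x_1*x_2*x_3**2. S = 2*x_2**2*x_3**2 - 11/4*x_1*x_2*x_3 - 121/32*x_2**2 + 11/4*x_2*x_3 - 1/2*x_3**2 + 121/32*x_2 - 11/8*x_3.
  reduce S modulo (f_1, f_2, g_3, g_4):
  remainder 2*x_2**2*x_3**2 - 121/32*x_2**2 + 11/4*x_2*x_3 - 1/2*x_3**2 + 121/16*x_2 - 11/4*x_3 - 121/32 ≠ 0; add g_5 = 2*x_2**2*x_3**2 - 121/32*x_2**2 + 11/4*x_2*x_3 - 1/2*x_3**2 + 121/16*x_2 - 11/4*x_3 - 121/32 to the basis.

The other S-polynomials (S(f_1,g_3), S(f_1,g_4), S(g_3,g_4), S(f_1,g_5), S(f_2,g_5), S(g_3,g_5), S(g_4,g_5)) all reduce to 0 modulo the current basis, so we have a Gröbner basis.
Inter-reduce: drop elements whose leading term is divisible by another's, tail-reduce, and make monic.
Reduced Gröbner basis: {x_2**2*x_3**2 - 121/64*x_2**2 + 11/8*x_2*x_3 - 1/4*x_3**2 + 121/32*x_2 - 11/8*x_3 - 121/64, x_1*x_3**2 - 2*x_2*x_3**2 + 11/4*x_1*x_3 + 121/32*x_2 - 11/8*x_3 - 121/32, x_1**2 - 1, x_1*x_2 - 4/11*x_1*x_3 + 8/11*x_2*x_3 - x_1}.

Buchberger on the second generating set:
h_1 = 6*x_1**2 - 6, LT = x_1**2.
h_2 = 96*x_1*x_2*x_3 + 132*x_2 - 48*x_3 - 132, LT = x_1*x_2*x_3.

S(h_1,h_2): lcm = x_1**2*x_2*x_3. S = -11/8*x_1*x_2 + 1/2*x_1*x_3 - x_2*x_3 + 11/8*x_1.
  reduce S modulo (h_1, h_2):
  remainder -11/8*x_1*x_2 + 1/2*x_1*x_3 - x_2*x_3 + 11/8*x_1 ≠ 0; add k_3 = -11/8*x_1*x_2 + 1/2*x_1*x_3 - x_2*x_3 + 11/8*x_1 to the basis.

S(h_2,k_3): lcm = x_1*x_2*x_3. S = 4/11*x_1*x_3**2 - 8/11*x_2*x_3**2 + x_1*x_3 + 11/8*x_2 - 1/2*x_3 - 11/8.
  reduce S modulo (h_1, h_2, k_3):
  remainder 4/11*x_1*x_3**2 - 8/11*x_2*x_3**2 + x_1*x_3 + 11/8*x_2 - 1/2*x_3 - 11/8 ≠ 0; add k_4 = 4/11*x_1*x_3**2 - 8/11*x_2*x_3**2 + x_1*x_3 + 11/8*x_2 - 1/2*x_3 - 11/8 to the basis.

S(h_2,k_4): lcm = x_1*x_2*x_3**2. S = 2*x_2**2*x_3**2 - 11/4*x_1*x_2*x_3 - 121/32*x_2**2 + 11/4*x_2*x_3 - 1/2*x_3**2 + 121/32*x_2 - 11/8*x_3.
  reduce S modulo (h_1, h_2, k_3, k_4):
  remainder 2*x_2**2*x_3**2 - 121/32*x_2**2 + 11/4*x_2*x_3 - 1/2*x_3**2 + 121/16*x_2 - 11/4*x_3 - 121/32 ≠ 0; add k_5 = 2*x_2**2*x_3**2 - 121/32*x_2**2 + 11/4*x_2*x_3 - 1/2*x_3**2 + 121/16*x_2 - 11/4*x_3 - 121/32 to the basis.

The other S-polynomials (S(h_1,k_3), S(h_1,k_4), S(k_3,k_4), S(h_1,k_5), S(h_2,k_5), S(k_3,k_5), S(k_4,k_5)) all reduce to 0 modulo the current basis, so we have a Gröbner basis.
Inter-reduce: drop elements whose leading term is divisible by another's, tail-reduce, and make monic.
Reduced Gröbner basis: {x_2**2*x_3**2 - 121/64*x_2**2 + 11/8*x_2*x_3 - 1/4*x_3**2 + 121/32*x_2 - 11/8*x_3 - 121/64, x_1*x_3**2 - 2*x_2*x_3**2 + 11/4*x_1*x_3 + 121/32*x_2 - 11/8*x_3 - 121/32, x_1**2 - 1, x_1*x_2 - 4/11*x_1*x_3 + 8/11*x_2*x_3 - x_1}.

These coincide, so the ideals are equal.
The choice of monomial ordering does not affect the verdict — as long as both bases are computed under the same ordering, their equality decides ideal equality.

Yes, the ideals are equal.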